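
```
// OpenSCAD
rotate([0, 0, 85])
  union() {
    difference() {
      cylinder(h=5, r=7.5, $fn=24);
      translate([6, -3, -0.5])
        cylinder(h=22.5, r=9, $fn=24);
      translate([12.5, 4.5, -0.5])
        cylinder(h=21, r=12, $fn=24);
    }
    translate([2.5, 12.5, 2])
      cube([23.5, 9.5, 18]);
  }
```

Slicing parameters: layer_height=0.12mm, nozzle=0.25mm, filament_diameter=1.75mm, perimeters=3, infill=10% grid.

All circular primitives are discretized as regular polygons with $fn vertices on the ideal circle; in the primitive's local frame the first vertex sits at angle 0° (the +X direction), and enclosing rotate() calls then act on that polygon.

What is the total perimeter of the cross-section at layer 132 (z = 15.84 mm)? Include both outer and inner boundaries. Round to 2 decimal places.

At z = 15.84 mm: the cylinder is not intersected at this z (z outside [0, 5]); the r=9 cylinder at (6, -3) contributes a regular 24-gon of circumradius 9 (perimeter = 2·24·9.000·sin(180°/24) = 56.39 mm); the cylinder at (12.5, 4.5): section is a regular 24-gon, circumradius r=12 (perimeter = 2·24·12.000·sin(180°/24) = 75.18 mm); After the difference (first − rest): the first operand is absent here, so nothing remains; the cube at (2.5, 12.5) is present — its section is the full 23.5×9.5 rectangle (perimeter 66.00 mm); Merging all regions: only the 23.5×9.5 cube at (2.5, 12.5) is present, so the union is just that shape — boundary = 66.00 mm; (rotated 85° about Z; rotation is an isometry so areas/perimeters/island counts are preserved). Overall, the cross-section is a single solid region. Total boundary length (outer) = 66.00 mm.

66.00 mm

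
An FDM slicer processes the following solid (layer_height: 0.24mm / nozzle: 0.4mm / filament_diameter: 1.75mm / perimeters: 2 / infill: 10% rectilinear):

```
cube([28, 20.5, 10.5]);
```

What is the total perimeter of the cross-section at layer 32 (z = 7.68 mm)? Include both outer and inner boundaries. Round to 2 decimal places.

97.00 mm

At z = 7.68 mm: the cube (footprint 28×20.5) is included at this height (perimeter 97.00 mm). Overall, the cross-section is a single solid region. Total boundary length (outer) = 97.00 mm.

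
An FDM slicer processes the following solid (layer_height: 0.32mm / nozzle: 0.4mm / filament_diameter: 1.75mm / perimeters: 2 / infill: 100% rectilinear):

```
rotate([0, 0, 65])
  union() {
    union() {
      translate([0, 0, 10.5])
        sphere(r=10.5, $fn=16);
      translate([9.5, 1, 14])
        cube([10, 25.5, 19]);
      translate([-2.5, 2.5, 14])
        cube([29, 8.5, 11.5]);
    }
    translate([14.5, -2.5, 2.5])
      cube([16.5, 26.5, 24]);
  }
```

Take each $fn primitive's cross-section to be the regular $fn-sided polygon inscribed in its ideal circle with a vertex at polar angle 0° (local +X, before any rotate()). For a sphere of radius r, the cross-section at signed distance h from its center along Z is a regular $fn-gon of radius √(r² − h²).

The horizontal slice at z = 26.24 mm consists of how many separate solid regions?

At z = 26.24 mm: the sphere is absent (|z−center|=15.740 > r=10.5); the cube at (9.5, 1) is present — its section is the full 10×25.5 rectangle; the cube at (-2.5, 2.5) is not intersected at this z (z outside [14, 25.5]); Combining (union): only the 10×25.5 cube at (9.5, 1) is present, so the union is just that shape — 1 connected region; the cube at (14.5, -2.5) is present — its section is the full 16.5×26.5 rectangle; Taking the union: the regions partially overlap (shared area 115.00 mm²), so overlapping operands fuse into one piece — 1 connected region; (rotated 65° about Z; rotation is an isometry so areas/perimeters/island counts are preserved). The result has 1 disconnected region.

1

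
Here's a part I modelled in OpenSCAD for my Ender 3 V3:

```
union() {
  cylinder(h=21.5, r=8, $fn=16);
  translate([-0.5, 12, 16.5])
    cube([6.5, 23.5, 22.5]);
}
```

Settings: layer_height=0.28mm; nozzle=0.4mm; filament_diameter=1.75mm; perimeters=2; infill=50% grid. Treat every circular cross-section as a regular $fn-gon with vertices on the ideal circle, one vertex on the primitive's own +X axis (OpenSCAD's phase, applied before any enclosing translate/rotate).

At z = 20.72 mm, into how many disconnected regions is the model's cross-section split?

2

At z = 20.72 mm: the r=8 cylinder gives a regular 16-gon of circumradius 8 (constant along its height); the cube at (-0.5, 12) (footprint 6.5×23.5) is included at this height; Combining (union): the 2 present regions are separate (no shared area or edge), so areas and boundary lengths simply add and each stays a separate island — 2 connected regions. The result has 2 disconnected regions.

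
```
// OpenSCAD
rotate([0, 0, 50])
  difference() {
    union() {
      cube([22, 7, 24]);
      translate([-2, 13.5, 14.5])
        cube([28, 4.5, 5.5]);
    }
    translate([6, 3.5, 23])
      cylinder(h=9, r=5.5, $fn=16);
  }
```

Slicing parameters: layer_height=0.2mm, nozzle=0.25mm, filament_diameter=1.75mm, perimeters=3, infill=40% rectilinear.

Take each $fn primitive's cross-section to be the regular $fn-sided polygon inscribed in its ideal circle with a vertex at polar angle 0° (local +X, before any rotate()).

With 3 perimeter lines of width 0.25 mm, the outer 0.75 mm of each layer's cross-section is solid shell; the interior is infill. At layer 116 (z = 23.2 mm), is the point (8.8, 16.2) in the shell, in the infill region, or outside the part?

At z = 23.2 mm: the cube is present — its section is the full 22×7 rectangle; the cube at (-2, 13.5) is absent (z outside [14.5, 20]); Merging all regions: only the 22×7 cube is present, so the union is just that shape — 1 connected region; the r=5.5 cylinder at (6, 3.5) gives a regular 16-gon of circumradius 5.5 (constant along its height); Taking the first minus the rest: starting from that combined region, the r=5.5 cylinder at (6, 3.5) partially overlaps it — only the 70.30 mm² overlap (of its 92.61 mm²) is removed, clipping the outline — 2 connected regions; (rotated 50° about Z; rotation is an isometry so areas/perimeters/island counts are preserved). Overall, the cross-section has 2 separate islands. Undo the 50° rotation: the query point maps to (18.066, 3.672) in the un-rotated model frame. The nearest boundary edge runs (10.15, 7.00)→(22.00, 7.00); distance from the point to it = 3.33 mm. (Shell/infill is judged within the island containing the point — the largest one.) The point is inside the cross-section and 3.33 mm from the nearest boundary — more than the 0.75 mm shell width (3 × 0.25), so it's in the infill interior.

infill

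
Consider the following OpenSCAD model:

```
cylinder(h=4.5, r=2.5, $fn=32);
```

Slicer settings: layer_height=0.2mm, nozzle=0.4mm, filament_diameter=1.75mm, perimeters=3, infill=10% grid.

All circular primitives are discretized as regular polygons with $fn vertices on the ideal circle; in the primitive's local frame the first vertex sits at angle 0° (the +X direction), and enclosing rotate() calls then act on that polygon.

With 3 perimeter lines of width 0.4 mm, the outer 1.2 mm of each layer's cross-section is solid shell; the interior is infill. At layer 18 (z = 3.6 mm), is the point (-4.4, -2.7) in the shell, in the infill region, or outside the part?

At z = 3.6 mm: the cylinder: section is a regular 32-gon, circumradius r=2.5. Overall, the cross-section is a single solid region. The nearest boundary edge runs (-2.31, -0.96)→(-2.08, -1.39); distance from the point to it = 2.67 mm. The point is not inside any of the regions above, so it lies outside the cross-section (2.67 mm from the nearest boundary).

outside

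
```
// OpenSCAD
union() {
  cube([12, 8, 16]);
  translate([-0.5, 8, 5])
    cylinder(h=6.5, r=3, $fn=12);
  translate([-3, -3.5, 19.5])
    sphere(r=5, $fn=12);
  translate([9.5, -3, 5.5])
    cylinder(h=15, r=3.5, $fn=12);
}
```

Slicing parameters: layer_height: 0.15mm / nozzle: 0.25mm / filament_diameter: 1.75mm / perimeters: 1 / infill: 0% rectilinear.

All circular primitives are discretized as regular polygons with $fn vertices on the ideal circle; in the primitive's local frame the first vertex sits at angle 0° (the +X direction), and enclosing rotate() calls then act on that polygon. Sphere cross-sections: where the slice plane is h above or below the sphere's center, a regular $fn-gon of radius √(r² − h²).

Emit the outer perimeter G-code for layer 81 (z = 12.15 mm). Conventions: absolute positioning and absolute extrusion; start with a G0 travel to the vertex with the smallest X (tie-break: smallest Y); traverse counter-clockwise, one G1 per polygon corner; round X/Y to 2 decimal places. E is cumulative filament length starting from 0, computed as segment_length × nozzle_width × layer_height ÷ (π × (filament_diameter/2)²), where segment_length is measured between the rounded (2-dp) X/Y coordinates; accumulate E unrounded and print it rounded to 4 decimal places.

At z = 12.15 mm: the cube is present — its section is the full 12×8 rectangle; the cylinder at (-0.5, 8) is not intersected at this z (z outside [5, 11.5]); the sphere at (-3, -3.5) does not reach this height (|z−center|=7.350 > r=5); the cylinder at (9.5, -3): section is a regular 12-gon, circumradius r=3.5; Taking the union: the regions partially overlap (shared area 0.93 mm²), so overlapping operands fuse into one piece — 1 connected region. The outline is a single polygon with 15 vertices. Extrusion per mm of travel: 0.25 × 0.15 / (π × 0.875²) = 0.015591. Accumulating E over each segment gives final E = 0.8492.

G0 X0.00 Y0.00 Z12.15
G1 X7.72 Y0.00 E0.1204
G1 X6.47 Y-1.25 E0.1479
G1 X6.00 Y-3.00 E0.1762
G1 X6.47 Y-4.75 E0.2044
G1 X7.75 Y-6.03 E0.2326
G1 X9.50 Y-6.50 E0.2609
G1 X11.25 Y-6.03 E0.2891
G1 X12.53 Y-4.75 E0.3174
G1 X13.00 Y-3.00 E0.3456
G1 X12.53 Y-1.25 E0.3739
G1 X11.28 Y0.00 E0.4014
G1 X12.00 Y0.00 E0.4127
G1 X12.00 Y8.00 E0.5374
G1 X0.00 Y8.00 E0.7245
G1 X0.00 Y0.00 E0.8492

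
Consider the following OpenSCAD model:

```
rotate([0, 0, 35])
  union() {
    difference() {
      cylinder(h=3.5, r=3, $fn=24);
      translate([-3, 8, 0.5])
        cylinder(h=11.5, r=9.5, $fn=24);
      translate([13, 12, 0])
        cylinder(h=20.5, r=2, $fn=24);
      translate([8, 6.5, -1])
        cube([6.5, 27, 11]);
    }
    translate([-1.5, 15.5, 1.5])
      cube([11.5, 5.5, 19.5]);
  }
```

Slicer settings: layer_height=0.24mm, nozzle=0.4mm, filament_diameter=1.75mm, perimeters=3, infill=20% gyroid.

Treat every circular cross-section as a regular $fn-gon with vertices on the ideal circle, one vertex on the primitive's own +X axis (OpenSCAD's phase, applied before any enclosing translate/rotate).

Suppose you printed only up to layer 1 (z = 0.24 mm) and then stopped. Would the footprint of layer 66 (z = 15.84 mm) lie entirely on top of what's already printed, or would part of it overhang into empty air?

Compare the two slices. At z = 0.24: the r=3 cylinder contributes a regular 24-gon of circumradius 3 (area = (24/2)·3.000²·sin(360°/24) = 27.95 mm²); the cylinder at (-3, 8) is not intersected at this z (z outside [0.5, 12]); the cylinder at (13, 12): section is a regular 24-gon, circumradius r=2 (area = (24/2)·2.000²·sin(360°/24) = 12.42 mm²); the cube at (8, 6.5) is present — its section is the full 6.5×27 rectangle (area 175.50 mm²); After the difference (first − rest): starting from the r=3 cylinder (27.95 mm²), the r=2 cylinder at (13, 12) misses the remaining region (no effect); the 6.5×27 cube at (8, 6.5) misses the remaining region (no effect) — area = 27.95 mm²; the cube at (-1.5, 15.5) is absent (z outside [1.5, 21]); Taking the union: only the result so far is present, so the union is just that shape — area = 27.95 mm²; (whole slice rotated 35° about Z — lengths, areas and connectivity unchanged). At z = 15.84: the cylinder is not intersected at this z (z outside [0, 3.5]); the cylinder at (-3, 8) does not reach this height (z outside [0.5, 12]); the r=2 cylinder at (13, 12) contributes a regular 24-gon of circumradius 2 (area = (24/2)·2.000²·sin(360°/24) = 12.42 mm²); the cube at (8, 6.5) does not reach this height (z outside [-1, 10]); After the difference (first − rest): the first operand is absent here, so nothing remains; the 11.5×5.5 cube at (-1.5, 15.5) contributes its full rectangle (area 63.25 mm²); Taking the union: only the 11.5×5.5 cube at (-1.5, 15.5) is present, so the union is just that shape — area = 63.25 mm²; (whole slice rotated 35° about Z — lengths, areas and connectivity unchanged). Checking containment: at z = 15.84 the cross-section extends beyond the z = 0.24 cross-section by about 63.25 mm².

part overhangs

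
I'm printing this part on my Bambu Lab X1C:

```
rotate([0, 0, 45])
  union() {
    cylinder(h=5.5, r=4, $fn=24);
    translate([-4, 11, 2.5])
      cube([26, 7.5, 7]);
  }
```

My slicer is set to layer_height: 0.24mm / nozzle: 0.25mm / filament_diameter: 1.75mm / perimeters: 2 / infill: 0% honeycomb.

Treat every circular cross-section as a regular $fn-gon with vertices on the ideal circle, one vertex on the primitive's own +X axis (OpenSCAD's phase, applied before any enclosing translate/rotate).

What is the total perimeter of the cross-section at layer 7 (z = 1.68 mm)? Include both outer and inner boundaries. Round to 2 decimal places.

At z = 1.68 mm: the cylinder: section is a regular 24-gon, circumradius r=4 (perimeter = 2·24·4.000·sin(180°/24) = 25.06 mm); the cube at (-4, 11) is absent (z outside [2.5, 9.5]); Merging all regions: only the r=4 cylinder is present, so the union is just that shape — boundary = 25.06 mm; (whole slice rotated 45° about Z — lengths, areas and connectivity unchanged). Overall, the cross-section is a single solid region. Total boundary length (outer) = 25.06 mm.

25.06 mm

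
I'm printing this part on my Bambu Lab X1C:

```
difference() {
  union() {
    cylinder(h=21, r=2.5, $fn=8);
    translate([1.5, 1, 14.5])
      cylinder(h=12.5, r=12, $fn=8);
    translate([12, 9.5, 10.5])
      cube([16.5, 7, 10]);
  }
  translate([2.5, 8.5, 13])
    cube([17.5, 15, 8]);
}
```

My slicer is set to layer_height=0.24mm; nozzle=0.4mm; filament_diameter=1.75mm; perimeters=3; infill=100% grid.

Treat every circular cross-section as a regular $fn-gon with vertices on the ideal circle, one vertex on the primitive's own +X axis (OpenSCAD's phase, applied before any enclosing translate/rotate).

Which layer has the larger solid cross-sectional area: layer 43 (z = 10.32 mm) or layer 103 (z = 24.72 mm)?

layer 103 (z = 24.72 mm)

Layer 43 (z = 10.32): the r=2.5 cylinder contributes a regular 8-gon of circumradius 2.5 (area = (8/2)·2.500²·sin(360°/8) = 17.68 mm²); the cylinder at (1.5, 1) is not intersected at this z (z outside [14.5, 27]); the cube at (12, 9.5) is absent (z outside [10.5, 20.5]); Taking the union: only the r=2.5 cylinder is present, so the union is just that shape — area = 17.68 mm²; the cube at (2.5, 8.5) does not reach this height (z outside [13, 21]); Taking the first minus the rest: none of the subtracted shapes is present at this height, so that combined region is unchanged — area = 17.68 mm². So its area = 17.68 mm². Layer 103 (z = 24.72): the cylinder is not intersected at this z (z outside [0, 21]); the r=12 cylinder at (1.5, 1) contributes a regular 8-gon of circumradius 12 (area = (8/2)·12.000²·sin(360°/8) = 407.29 mm²); the cube at (12, 9.5) does not reach this height (z outside [10.5, 20.5]); Merging all regions: only the r=12 cylinder at (1.5, 1) is present, so the union is just that shape — area = 407.29 mm²; the cube at (2.5, 8.5) is not intersected at this z (z outside [13, 21]); Taking the first minus the rest: none of the subtracted shapes is present at this height, so that combined region is unchanged — area = 407.29 mm². So its area = 407.29 mm². Layer 103 is larger (407.29 vs 17.68 mm²).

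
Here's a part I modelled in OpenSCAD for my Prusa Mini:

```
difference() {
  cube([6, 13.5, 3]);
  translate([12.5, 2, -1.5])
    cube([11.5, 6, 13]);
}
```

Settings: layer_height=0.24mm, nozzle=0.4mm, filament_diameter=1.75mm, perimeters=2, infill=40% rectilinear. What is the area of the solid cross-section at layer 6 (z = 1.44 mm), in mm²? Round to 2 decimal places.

At z = 1.44 mm: the cube is present — its section is the full 6×13.5 rectangle (area 81.00 mm²); the cube at (12.5, 2) (footprint 11.5×6) is included at this height (area 69.00 mm²); Subtracting the remaining from the first: starting from the 6×13.5 cube (81.00 mm²), the 11.5×6 cube at (12.5, 2) misses the remaining region (no effect) — area = 81.00 mm². Overall, the cross-section is a single solid region. Net area = 81.00 mm².

81.00 mm²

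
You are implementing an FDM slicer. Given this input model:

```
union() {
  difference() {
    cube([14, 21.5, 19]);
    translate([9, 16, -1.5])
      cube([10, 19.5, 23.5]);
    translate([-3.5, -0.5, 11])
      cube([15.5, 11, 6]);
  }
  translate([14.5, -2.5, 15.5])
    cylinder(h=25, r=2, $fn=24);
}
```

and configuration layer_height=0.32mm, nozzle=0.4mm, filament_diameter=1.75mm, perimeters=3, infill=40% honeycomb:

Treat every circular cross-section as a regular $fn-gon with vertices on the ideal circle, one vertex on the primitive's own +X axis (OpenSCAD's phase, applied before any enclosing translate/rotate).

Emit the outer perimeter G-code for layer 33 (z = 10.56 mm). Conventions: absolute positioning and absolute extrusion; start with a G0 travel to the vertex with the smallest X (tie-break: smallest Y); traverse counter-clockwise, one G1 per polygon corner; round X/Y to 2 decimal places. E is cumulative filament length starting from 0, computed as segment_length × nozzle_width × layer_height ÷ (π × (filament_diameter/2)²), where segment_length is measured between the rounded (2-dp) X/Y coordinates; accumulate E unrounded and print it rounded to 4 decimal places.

G0 X0.00 Y0.00 Z10.56
G1 X14.00 Y0.00 E0.7450
G1 X14.00 Y16.00 E1.5965
G1 X9.00 Y16.00 E1.8626
G1 X9.00 Y21.50 E2.1553
G1 X0.00 Y21.50 E2.6342
G1 X0.00 Y0.00 E3.7784

At z = 10.56 mm: the cube (footprint 14×21.5) is included at this height; the cube at (9, 16) (footprint 10×19.5) is included at this height; the cube at (-3.5, -0.5) is absent (z outside [11, 17]); Taking the first minus the rest: starting from the 14×21.5 cube, the 10×19.5 cube at (9, 16) partially overlaps it — only the 27.50 mm² overlap (of its 195.00 mm²) is removed, clipping the outline — 1 connected region; the cylinder at (14.5, -2.5) is not intersected at this z (z outside [15.5, 40.5]); Combining (union): only the result so far is present, so the union is just that shape — 1 connected region. The outline is a single polygon with 6 vertices. Extrusion per mm of travel: 0.4 × 0.32 / (π × 0.875²) = 0.053216. Accumulating E over each segment gives final E = 3.7784.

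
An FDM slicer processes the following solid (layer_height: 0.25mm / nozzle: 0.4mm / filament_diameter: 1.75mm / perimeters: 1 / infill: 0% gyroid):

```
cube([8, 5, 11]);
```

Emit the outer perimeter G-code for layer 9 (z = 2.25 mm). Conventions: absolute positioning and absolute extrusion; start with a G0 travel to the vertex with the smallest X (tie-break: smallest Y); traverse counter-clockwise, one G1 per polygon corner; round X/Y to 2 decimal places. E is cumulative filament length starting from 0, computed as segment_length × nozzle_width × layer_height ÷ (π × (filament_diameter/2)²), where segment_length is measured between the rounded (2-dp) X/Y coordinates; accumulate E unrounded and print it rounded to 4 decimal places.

G0 X0.00 Y0.00 Z2.25
G1 X8.00 Y0.00 E0.3326
G1 X8.00 Y5.00 E0.5405
G1 X0.00 Y5.00 E0.8731
G1 X0.00 Y0.00 E1.0810

At z = 2.25 mm: the 8×5 cube contributes its full rectangle. The outline is a single polygon with 4 vertices. Extrusion per mm of travel: 0.4 × 0.25 / (π × 0.875²) = 0.041575. Accumulating E over each segment gives final E = 1.0810.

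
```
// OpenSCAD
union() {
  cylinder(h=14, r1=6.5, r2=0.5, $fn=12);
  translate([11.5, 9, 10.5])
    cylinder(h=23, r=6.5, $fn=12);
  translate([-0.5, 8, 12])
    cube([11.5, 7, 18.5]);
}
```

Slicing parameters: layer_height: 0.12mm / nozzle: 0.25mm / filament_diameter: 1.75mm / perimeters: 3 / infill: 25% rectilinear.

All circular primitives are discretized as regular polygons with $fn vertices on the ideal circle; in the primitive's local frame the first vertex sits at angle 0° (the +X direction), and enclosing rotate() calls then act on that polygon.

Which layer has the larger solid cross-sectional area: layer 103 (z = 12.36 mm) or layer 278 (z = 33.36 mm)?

Layer 103 (z = 12.36): the cone (r1=6.5→r2=0.5) has section circumradius 1.203 here — a regular 12-gon (area = (12/2)·1.203²·sin(360°/12) = 4.34 mm²); the r=6.5 cylinder at (11.5, 9) gives a regular 12-gon of circumradius 6.5 (constant along its height) (area = (12/2)·6.500²·sin(360°/12) = 126.75 mm²); the 11.5×7 cube at (-0.5, 8) contributes its full rectangle (area 80.50 mm²); Merging all regions: the regions partially overlap — summed areas 211.59 mm² minus the doubly-counted overlap 34.09 mm² gives 177.50 mm² — area = 177.50 mm². So its area = 177.50 mm². Layer 278 (z = 33.36): the cone is not intersected at this z (z outside [0, 14]); the r=6.5 cylinder at (11.5, 9) gives a regular 12-gon of circumradius 6.5 (constant along its height) (area = (12/2)·6.500²·sin(360°/12) = 126.75 mm²); the cube at (-0.5, 8) is not intersected at this z (z outside [12, 30.5]); Merging all regions: only the r=6.5 cylinder at (11.5, 9) is present, so the union is just that shape — area = 126.75 mm². So its area = 126.75 mm². Layer 103 is larger (177.50 vs 126.75 mm²).

layer 103 (z = 12.36 mm)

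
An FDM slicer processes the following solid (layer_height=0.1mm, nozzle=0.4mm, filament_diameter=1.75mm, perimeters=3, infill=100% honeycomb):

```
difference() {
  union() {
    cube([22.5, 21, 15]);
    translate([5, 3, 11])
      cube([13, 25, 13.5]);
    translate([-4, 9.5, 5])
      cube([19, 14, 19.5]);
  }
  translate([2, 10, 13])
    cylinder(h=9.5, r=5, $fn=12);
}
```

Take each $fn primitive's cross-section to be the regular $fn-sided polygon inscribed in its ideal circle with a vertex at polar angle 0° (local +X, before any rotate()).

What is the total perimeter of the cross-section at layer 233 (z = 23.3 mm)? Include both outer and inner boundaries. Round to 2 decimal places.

At z = 23.3 mm: the cube is absent (z outside [0, 15]); the 13×25 cube at (5, 3) contributes its full rectangle (perimeter 76.00 mm); the cube at (-4, 9.5) is present — its section is the full 19×14 rectangle (perimeter 66.00 mm); Combining (union): the regions partially overlap (shared area 140.00 mm²), so the edge portions inside another operand are dropped and the merged outline is re-measured after clipping — boundary = 94.00 mm; the cylinder at (2, 10) is not intersected at this z (z outside [13, 22.5]); Taking the first minus the rest: none of the subtracted shapes is present at this height, so the result so far is unchanged — boundary = 94.00 mm. Overall, the cross-section is a single solid region. Total boundary length (outer) = 94.00 mm.

94.00 mm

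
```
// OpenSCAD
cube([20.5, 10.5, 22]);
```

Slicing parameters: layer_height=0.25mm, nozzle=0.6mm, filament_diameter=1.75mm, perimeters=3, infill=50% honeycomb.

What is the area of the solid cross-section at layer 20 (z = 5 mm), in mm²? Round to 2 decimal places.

At z = 5 mm: the cube (footprint 20.5×10.5) is included at this height (area 215.25 mm²). Overall, the cross-section is a single solid region. Net area = 215.25 mm².

215.25 mm²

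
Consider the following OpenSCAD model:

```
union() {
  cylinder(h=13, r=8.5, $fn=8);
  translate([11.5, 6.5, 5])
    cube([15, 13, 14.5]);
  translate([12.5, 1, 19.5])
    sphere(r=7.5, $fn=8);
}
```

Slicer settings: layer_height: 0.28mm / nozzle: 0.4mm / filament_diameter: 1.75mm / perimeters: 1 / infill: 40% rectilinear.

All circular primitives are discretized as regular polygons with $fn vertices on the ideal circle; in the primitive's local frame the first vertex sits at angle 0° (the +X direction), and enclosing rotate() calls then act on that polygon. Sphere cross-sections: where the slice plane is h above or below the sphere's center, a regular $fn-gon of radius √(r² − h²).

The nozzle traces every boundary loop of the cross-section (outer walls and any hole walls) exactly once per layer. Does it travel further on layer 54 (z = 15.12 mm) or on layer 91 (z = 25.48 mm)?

layer 54 (z = 15.12 mm)

Layer 54 (z = 15.12): the cylinder is not intersected at this z (z outside [0, 13]); the cube at (11.5, 6.5) (footprint 15×13) is included at this height (perimeter 56.00 mm); the r=7.5 sphere at (12.5, 1) contributes a regular 8-gon of circumradius √(7.5²−4.38²) = 6.088 (perimeter = 2·8·6.088·sin(180°/8) = 37.28 mm); Taking the union: the regions partially overlap (shared area 0.80 mm²), so the edge portions inside another operand are dropped and the merged outline is re-measured after clipping — boundary = 88.06 mm. So its perimeter = 88.06 mm. Layer 91 (z = 25.48): the cylinder is absent (z outside [0, 13]); the cube at (11.5, 6.5) is not intersected at this z (z outside [5, 19.5]); the r=7.5 sphere at (12.5, 1) slices to a regular 8-gon of circumradius 4.527 (√(r²−h²) with h=5.98 from center) (perimeter = 2·8·4.527·sin(180°/8) = 27.72 mm); Combining (union): only the r=7.5 sphere at (12.5, 1) is present, so the union is just that shape — boundary = 27.72 mm. So its perimeter = 27.72 mm. Layer 54 is larger (88.06 vs 27.72 mm).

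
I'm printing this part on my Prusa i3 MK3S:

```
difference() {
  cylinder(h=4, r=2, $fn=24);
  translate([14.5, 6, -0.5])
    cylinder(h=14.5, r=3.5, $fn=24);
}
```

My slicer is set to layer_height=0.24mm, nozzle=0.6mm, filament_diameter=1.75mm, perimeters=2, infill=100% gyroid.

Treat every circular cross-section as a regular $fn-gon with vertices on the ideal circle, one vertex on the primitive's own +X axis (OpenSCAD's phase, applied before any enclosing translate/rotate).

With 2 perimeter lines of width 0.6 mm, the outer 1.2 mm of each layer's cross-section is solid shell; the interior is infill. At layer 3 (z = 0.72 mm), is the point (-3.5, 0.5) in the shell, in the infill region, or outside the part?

outside

At z = 0.72 mm: the cylinder: section is a regular 24-gon, circumradius r=2; the r=3.5 cylinder at (14.5, 6) contributes a regular 24-gon of circumradius 3.5; After the difference (first − rest): starting from the r=2 cylinder, the r=3.5 cylinder at (14.5, 6) misses the remaining region (no effect) — 1 connected region. Overall, the cross-section is a single solid region. The nearest boundary edge runs (-2.00, 0.00)→(-1.93, 0.52); distance from the point to it = 1.55 mm. The point is not inside any of the regions above, so it lies outside the cross-section (1.55 mm from the nearest boundary).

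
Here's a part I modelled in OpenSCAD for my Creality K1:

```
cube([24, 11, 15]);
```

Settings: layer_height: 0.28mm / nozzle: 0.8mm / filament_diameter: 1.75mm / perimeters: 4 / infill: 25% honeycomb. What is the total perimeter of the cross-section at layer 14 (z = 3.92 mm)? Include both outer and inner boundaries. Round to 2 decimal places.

70.00 mm

At z = 3.92 mm: the 24×11 cube contributes its full rectangle (perimeter 70.00 mm). Overall, the cross-section is a single solid region. Total boundary length (outer) = 70.00 mm.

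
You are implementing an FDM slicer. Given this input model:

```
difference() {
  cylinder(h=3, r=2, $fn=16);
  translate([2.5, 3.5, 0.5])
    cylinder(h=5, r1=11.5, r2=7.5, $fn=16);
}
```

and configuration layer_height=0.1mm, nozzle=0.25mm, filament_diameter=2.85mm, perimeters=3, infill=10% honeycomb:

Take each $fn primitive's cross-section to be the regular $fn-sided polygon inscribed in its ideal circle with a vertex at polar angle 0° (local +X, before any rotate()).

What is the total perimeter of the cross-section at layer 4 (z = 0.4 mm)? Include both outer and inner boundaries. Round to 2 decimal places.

At z = 0.4 mm: the r=2 cylinder contributes a regular 16-gon of circumradius 2 (perimeter = 2·16·2.000·sin(180°/16) = 12.49 mm); the cone at (2.5, 3.5) does not reach this height (z outside [0.5, 5.5]); After the difference (first − rest): none of the subtracted shapes is present at this height, so the r=2 cylinder is unchanged — boundary = 12.49 mm. Overall, the cross-section is a single solid region. Total boundary length (outer) = 12.49 mm.

12.49 mm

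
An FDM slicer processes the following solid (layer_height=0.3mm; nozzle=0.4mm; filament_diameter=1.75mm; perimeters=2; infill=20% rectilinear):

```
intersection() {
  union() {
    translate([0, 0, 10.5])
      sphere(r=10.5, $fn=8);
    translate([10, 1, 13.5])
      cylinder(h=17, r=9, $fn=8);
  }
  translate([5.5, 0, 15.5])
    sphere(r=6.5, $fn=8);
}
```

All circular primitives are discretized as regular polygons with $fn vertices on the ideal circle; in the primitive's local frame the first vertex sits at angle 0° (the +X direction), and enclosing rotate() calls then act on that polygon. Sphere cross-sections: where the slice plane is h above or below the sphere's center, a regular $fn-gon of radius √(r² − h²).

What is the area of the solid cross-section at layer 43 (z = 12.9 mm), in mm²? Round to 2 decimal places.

At z = 12.9 mm: the r=10.5 sphere contributes a regular 8-gon of circumradius √(10.5²−2.4²) = 10.222 (area = (8/2)·10.222²·sin(360°/8) = 295.54 mm²); the cylinder at (10, 1) does not reach this height (z outside [13.5, 30.5]); Merging all regions: only the r=10.5 sphere is present, so the union is just that shape — area = 295.54 mm²; the sphere at (5.5, 0): section is a regular 8-gon, circumradius = √(r²−h²) = √(6.5²−2.6²) = 5.957 (area = (8/2)·5.957²·sin(360°/8) = 100.38 mm²); After intersecting: the r=6.5 sphere at (5.5, 0) partially overlaps the result so far; clipping to the common part keeps 89.21 mm² — area = 89.21 mm². Overall, the cross-section is a single solid region. Net area = 89.21 mm².

89.21 mm²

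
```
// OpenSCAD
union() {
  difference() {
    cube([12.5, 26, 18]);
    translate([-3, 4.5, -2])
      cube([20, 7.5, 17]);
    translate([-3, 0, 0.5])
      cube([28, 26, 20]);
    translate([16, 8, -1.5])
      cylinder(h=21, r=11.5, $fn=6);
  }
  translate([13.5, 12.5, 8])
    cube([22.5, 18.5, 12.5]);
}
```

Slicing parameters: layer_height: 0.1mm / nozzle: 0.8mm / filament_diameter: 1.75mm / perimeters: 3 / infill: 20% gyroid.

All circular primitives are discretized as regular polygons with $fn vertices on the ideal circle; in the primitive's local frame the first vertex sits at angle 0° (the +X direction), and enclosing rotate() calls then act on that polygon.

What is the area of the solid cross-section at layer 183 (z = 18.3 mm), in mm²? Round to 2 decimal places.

416.25 mm²

At z = 18.3 mm: the cube is not intersected at this z (z outside [0, 18]); the cube at (-3, 4.5) is not intersected at this z (z outside [-2, 15]); the 28×26 cube at (-3, 0) contributes its full rectangle (area 728.00 mm²); the cylinder at (16, 8): section is a regular 6-gon, circumradius r=11.5 (area = (6/2)·11.500²·sin(360°/6) = 343.60 mm²); After the difference (first − rest): the first operand is absent here, so nothing remains; the 22.5×18.5 cube at (13.5, 12.5) contributes its full rectangle (area 416.25 mm²); Taking the union: only the 22.5×18.5 cube at (13.5, 12.5) is present, so the union is just that shape — area = 416.25 mm². Overall, the cross-section is a single solid region. Net area = 416.25 mm².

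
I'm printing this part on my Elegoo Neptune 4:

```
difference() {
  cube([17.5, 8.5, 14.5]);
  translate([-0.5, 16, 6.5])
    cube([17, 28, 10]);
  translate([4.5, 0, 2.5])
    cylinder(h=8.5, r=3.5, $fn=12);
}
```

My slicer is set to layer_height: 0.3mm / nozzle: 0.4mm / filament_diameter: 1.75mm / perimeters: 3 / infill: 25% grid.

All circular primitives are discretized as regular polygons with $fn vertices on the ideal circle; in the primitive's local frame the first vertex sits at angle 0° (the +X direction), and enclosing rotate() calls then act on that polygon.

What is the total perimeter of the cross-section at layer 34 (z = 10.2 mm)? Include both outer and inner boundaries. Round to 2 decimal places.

55.87 mm

At z = 10.2 mm: the 17.5×8.5 cube contributes its full rectangle (perimeter 52.00 mm); the 17×28 cube at (-0.5, 16) contributes its full rectangle (perimeter 90.00 mm); the cylinder at (4.5, 0): section is a regular 12-gon, circumradius r=3.5 (perimeter = 2·12·3.500·sin(180°/12) = 21.74 mm); Taking the first minus the rest: starting from the 17.5×8.5 cube, the 17×28 cube at (-0.5, 16) misses the remaining region (no effect); the r=3.5 cylinder at (4.5, 0) partially overlaps it — only the 18.38 mm² overlap (of its 36.75 mm²) is removed, clipping the outline — boundary = 55.87 mm. Overall, the cross-section is a single solid region. Total boundary length (outer) = 55.87 mm.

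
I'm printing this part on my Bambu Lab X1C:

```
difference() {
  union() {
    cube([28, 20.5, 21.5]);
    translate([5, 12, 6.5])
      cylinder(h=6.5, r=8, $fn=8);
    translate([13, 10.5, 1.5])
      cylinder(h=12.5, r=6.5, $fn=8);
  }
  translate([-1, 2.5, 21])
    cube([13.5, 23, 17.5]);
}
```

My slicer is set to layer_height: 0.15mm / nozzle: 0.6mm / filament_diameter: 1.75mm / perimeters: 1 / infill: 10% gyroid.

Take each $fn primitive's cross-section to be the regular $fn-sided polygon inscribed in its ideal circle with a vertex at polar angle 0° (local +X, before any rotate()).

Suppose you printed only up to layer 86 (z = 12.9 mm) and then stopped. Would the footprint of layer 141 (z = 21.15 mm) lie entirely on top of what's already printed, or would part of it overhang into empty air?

entirely on top

Compare the two slices. At z = 12.9: the cube (footprint 28×20.5) is included at this height (area 574.00 mm²); the r=8 cylinder at (5, 12) contributes a regular 8-gon of circumradius 8 (area = (8/2)·8.000²·sin(360°/8) = 181.02 mm²); the r=6.5 cylinder at (13, 10.5) gives a regular 8-gon of circumradius 6.5 (constant along its height) (area = (8/2)·6.500²·sin(360°/8) = 119.50 mm²); Merging all regions: the regions partially overlap — summed areas 874.52 mm² minus the doubly-counted overlap 279.66 mm² gives 594.87 mm² — area = 594.87 mm²; the cube at (-1, 2.5) is absent (z outside [21, 38.5]); After the difference (first − rest): none of the subtracted shapes is present at this height, so the result so far is unchanged — area = 594.87 mm². At z = 21.15: the 28×20.5 cube contributes its full rectangle (area 574.00 mm²); the cylinder at (5, 12) does not reach this height (z outside [6.5, 13]); the cylinder at (13, 10.5) is absent (z outside [1.5, 14]); Merging all regions: only the 28×20.5 cube is present, so the union is just that shape — area = 574.00 mm²; the 13.5×23 cube at (-1, 2.5) contributes its full rectangle (area 310.50 mm²); After the difference (first − rest): starting from that combined region (574.00 mm²), the 13.5×23 cube at (-1, 2.5) partially overlaps it — only the 225.00 mm² overlap (of its 310.50 mm²) is removed, clipping the outline — area = 349.00 mm². Checking containment: the cross-section at z = 21.15 is a subset of the cross-section at z = 12.9.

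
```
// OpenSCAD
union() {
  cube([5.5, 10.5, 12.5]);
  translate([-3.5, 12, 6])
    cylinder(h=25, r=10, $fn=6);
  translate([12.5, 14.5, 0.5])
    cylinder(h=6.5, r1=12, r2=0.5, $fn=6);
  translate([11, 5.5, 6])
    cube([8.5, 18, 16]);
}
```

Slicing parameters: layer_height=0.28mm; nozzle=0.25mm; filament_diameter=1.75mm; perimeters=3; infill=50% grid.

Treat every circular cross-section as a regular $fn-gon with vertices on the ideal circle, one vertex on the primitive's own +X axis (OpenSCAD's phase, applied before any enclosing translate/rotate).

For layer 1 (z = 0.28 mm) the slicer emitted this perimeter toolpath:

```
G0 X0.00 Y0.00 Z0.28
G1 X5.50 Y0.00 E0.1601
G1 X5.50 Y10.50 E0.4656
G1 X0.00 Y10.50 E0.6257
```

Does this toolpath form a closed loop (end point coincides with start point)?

no

Start point (G0): (0.00, 0.00). End point (last G1): the path does not return to the start — open.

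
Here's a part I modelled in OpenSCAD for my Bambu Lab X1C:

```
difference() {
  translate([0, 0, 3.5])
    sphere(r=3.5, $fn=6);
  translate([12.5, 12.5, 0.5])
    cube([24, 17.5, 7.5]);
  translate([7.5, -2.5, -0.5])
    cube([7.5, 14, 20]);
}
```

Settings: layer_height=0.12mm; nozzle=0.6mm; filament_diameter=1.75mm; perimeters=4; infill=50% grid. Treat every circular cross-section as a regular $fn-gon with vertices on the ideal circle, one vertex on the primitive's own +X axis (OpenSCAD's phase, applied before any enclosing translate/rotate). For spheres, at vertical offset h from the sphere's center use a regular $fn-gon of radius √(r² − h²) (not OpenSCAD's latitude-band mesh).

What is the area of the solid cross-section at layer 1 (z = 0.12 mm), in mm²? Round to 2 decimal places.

At z = 0.12 mm: the sphere: section is a regular 6-gon, circumradius = √(r²−h²) = √(3.5²−3.38²) = 0.909 (area = (6/2)·0.909²·sin(360°/6) = 2.14 mm²); the cube at (12.5, 12.5) is absent (z outside [0.5, 8]); the cube at (7.5, -2.5) is present — its section is the full 7.5×14 rectangle (area 105.00 mm²); Taking the first minus the rest: starting from the r=3.5 sphere (2.14 mm²), the 7.5×14 cube at (7.5, -2.5) misses the remaining region (no effect) — area = 2.14 mm². Overall, the cross-section is a single solid region. Net area = 2.14 mm².

2.14 mm²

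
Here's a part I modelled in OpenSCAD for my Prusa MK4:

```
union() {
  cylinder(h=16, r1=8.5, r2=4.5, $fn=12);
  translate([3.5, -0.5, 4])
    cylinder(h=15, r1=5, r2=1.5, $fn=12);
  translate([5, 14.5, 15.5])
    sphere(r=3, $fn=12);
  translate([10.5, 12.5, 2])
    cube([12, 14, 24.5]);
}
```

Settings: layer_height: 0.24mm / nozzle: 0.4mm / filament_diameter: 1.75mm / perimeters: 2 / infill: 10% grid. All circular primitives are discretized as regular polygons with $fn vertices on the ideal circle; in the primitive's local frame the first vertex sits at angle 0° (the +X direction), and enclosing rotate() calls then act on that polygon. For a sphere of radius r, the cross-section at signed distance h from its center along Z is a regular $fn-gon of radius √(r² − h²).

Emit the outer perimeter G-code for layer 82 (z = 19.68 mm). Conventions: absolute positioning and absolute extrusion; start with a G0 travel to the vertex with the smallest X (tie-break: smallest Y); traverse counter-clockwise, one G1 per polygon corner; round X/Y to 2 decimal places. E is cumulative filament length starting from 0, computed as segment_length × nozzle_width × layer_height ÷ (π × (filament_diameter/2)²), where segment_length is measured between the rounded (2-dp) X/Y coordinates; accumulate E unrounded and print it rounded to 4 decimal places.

G0 X10.50 Y12.50 Z19.68
G1 X22.50 Y12.50 E0.4789
G1 X22.50 Y26.50 E1.0377
G1 X10.50 Y26.50 E1.5167
G1 X10.50 Y12.50 E2.0754

At z = 19.68 mm: the cone is absent (z outside [0, 16]); the cone at (3.5, -0.5) does not reach this height (z outside [4, 19]); the sphere at (5, 14.5) does not reach this height (|z−center|=4.180 > r=3); the cube at (10.5, 12.5) is present — its section is the full 12×14 rectangle; Combining (union): only the 12×14 cube at (10.5, 12.5) is present, so the union is just that shape — 1 connected region. The outline is a single polygon with 4 vertices. Extrusion per mm of travel: 0.4 × 0.24 / (π × 0.875²) = 0.039912. Accumulating E over each segment gives final E = 2.0754.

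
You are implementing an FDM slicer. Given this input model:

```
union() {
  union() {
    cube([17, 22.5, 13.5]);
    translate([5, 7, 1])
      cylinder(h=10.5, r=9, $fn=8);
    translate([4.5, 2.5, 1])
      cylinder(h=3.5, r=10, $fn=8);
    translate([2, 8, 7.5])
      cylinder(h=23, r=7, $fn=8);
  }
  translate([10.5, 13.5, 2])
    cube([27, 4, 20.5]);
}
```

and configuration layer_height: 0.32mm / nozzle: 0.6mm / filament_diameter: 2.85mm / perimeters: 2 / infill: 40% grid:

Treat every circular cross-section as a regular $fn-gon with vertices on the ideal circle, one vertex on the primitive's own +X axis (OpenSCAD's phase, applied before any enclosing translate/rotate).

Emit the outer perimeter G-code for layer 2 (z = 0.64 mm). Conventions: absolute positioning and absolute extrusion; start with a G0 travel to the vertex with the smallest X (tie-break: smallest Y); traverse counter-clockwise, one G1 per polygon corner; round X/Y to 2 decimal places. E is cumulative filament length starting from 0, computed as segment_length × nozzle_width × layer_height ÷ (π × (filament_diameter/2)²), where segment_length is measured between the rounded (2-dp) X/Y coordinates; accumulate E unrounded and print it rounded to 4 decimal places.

At z = 0.64 mm: the 17×22.5 cube contributes its full rectangle; the cylinder at (5, 7) does not reach this height (z outside [1, 11.5]); the cylinder at (4.5, 2.5) is not intersected at this z (z outside [1, 4.5]); the cylinder at (2, 8) is absent (z outside [7.5, 30.5]); Taking the union: only the 17×22.5 cube is present, so the union is just that shape — 1 connected region; the cube at (10.5, 13.5) does not reach this height (z outside [2, 22.5]); Taking the union: only the result so far is present, so the union is just that shape — 1 connected region. The outline is a single polygon with 4 vertices. Extrusion per mm of travel: 0.6 × 0.32 / (π × 1.425²) = 0.030097. Accumulating E over each segment gives final E = 2.3777.

G0 X0.00 Y0.00 Z0.64
G1 X17.00 Y0.00 E0.5116
G1 X17.00 Y22.50 E1.1888
G1 X0.00 Y22.50 E1.7005
G1 X0.00 Y0.00 E2.3777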